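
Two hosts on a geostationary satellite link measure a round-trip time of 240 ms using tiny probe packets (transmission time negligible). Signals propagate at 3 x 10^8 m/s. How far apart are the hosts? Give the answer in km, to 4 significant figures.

One-way propagation = RTT/2 = 120 ms.
d = s × t = 300000000 × 0.12 = 36000 km.

36000 km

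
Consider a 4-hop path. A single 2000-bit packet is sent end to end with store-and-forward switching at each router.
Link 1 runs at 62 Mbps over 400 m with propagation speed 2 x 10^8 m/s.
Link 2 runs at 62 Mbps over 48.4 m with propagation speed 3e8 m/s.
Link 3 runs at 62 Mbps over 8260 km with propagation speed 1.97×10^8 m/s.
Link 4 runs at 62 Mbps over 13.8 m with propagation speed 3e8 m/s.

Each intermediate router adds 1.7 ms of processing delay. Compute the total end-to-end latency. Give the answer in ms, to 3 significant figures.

Transmission delay per hop = L/R = 2000/62000000 = 0.0322581 ms; 4 hops → 0.129032 ms.
Propagation delays (d/s per hop): 0.002, 0.000161333, 41.9289, 4.6e-05 ms; sum = 41.9311 ms.
Processing at 3 router(s): 3 × 1.7 ms = 5.1 ms.
End-to-end = 47.2 ms.

47.2 ms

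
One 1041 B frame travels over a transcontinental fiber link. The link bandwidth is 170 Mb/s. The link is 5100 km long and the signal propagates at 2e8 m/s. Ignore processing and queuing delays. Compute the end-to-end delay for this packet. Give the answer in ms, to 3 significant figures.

L = 1041 × 8 = 8328 bits.
Transmission delay = L/R = 8328 / 170000000 = 0.0489882 ms.
Propagation delay = d/s = 5100000 m / 200000000 m/s = 25.5 ms.
Total = 25.5 ms.

25.5 ms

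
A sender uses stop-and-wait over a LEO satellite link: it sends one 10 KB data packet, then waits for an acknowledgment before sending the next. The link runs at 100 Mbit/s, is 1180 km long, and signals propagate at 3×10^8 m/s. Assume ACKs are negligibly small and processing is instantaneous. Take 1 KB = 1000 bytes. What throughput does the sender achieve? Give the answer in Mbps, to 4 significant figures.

9.231 Mbps

t_tx = L/R = 80000/100000000 = 0.0008 s.
t_prop = 1180000/300000000 = 0.00393333 s; RTT = 0.00786667 s.
Cycle = t_tx + RTT = 0.00866667 s.
Throughput = L / cycle = 80000 / 0.00866667 = 9.231 Mbps.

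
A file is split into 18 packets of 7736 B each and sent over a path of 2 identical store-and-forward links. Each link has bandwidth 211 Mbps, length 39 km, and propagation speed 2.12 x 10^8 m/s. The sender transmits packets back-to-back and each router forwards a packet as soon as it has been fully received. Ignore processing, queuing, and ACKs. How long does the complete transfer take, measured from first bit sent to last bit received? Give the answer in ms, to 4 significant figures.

Per-hop transmission t_tx = L/R = 61888/211000000 = 0.293308 ms.
Per-hop propagation t_prop = 39000/212000000 = 0.183962 ms.
Pipeline fill: first packet needs 2·t_tx to clear all hops; remaining 17 packets each add one t_tx.
Total = (2+18-1)·t_tx + 2·t_prop = 19·0.293308 + 2·0.183962 = 5.941 ms.

5.941 ms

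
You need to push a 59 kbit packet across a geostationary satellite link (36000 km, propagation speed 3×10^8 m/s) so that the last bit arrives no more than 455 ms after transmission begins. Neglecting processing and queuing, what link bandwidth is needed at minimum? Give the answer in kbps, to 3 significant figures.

Propagation delay = 36000000 / 300000000 = 120 ms.
Transmission budget = 455 − 120 = 335 ms.
R ≥ L / t_tx = 59000 bits / 0.335 s = 176 kbps.

176 kbps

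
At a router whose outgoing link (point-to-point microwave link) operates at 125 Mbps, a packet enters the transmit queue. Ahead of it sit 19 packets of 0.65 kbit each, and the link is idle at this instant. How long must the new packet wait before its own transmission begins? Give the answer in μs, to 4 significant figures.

98.80 μs

Each queued packet: L/R = 650/125000000 = 5.2 μs.
19 queued → 98.8 μs.
Queuing delay = 98.80 μs.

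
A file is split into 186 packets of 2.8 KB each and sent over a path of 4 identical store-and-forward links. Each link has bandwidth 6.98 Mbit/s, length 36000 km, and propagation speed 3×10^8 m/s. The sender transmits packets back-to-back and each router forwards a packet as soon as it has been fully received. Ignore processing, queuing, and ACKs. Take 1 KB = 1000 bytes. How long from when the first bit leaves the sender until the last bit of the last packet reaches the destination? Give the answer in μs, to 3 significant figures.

Per-hop transmission t_tx = L/R = 22400/6980000 = 3209.17 μs.
Per-hop propagation t_prop = 36000000/300000000 = 120000 μs.
Pipeline fill: first packet needs 4·t_tx to clear all hops; remaining 185 packets each add one t_tx.
Total = (4+186-1)·t_tx + 4·t_prop = 189·3209.17 + 4·120000 = 1090000 μs.

1090000 μs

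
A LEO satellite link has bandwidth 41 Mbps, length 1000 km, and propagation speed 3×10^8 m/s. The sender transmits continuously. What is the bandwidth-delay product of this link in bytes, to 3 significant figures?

Propagation delay = 1000000 / 300000000 = 0.00333333 s.
BDP = R × t_prop = 41000000 × 0.00333333 = 136667 bits.
In bytes: 136667/8 = 17100 bytes.

17100 bytes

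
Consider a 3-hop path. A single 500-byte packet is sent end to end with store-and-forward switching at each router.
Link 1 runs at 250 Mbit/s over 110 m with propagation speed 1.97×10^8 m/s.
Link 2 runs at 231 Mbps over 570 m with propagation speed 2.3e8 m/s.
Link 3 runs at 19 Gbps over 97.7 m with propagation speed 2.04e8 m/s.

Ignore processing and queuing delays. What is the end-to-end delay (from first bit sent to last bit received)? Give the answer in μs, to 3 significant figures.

37.0 μs

L = 500 × 8 = 4000 bits.
Transmission delays (L/R per hop): 16, 17.316, 0.210526 μs; sum = 33.5265 μs.
Propagation delays (d/s per hop): 0.558376, 2.47826, 0.478922 μs; sum = 3.51556 μs.
End-to-end = 37.0 μs.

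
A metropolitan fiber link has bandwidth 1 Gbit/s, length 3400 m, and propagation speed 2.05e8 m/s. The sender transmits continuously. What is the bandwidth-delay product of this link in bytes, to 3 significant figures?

2070 bytes

Propagation delay = 3400 / 2.05e+08 = 1.65854e-05 s.
BDP = R × t_prop = 1000000000 × 1.65854e-05 = 16585.4 bits.
In bytes: 16585.4/8 = 2070 bytes.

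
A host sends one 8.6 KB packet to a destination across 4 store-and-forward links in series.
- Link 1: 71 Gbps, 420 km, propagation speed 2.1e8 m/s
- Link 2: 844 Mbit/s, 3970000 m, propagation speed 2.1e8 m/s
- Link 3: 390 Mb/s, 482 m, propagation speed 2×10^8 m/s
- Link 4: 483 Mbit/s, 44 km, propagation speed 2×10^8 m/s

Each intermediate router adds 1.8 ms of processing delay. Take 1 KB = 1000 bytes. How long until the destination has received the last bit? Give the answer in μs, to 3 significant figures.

26900 μs

L = 68800 bits.
Transmission delays (L/R per hop): 0.969014, 81.5166, 176.41, 142.443 μs; sum = 401.339 μs.
Propagation delays (d/s per hop): 2000, 18904.8, 2.41, 220 μs; sum = 21127.2 μs.
Processing at 3 router(s): 3 × 1.8 ms = 5400 μs.
End-to-end = 26900 μs.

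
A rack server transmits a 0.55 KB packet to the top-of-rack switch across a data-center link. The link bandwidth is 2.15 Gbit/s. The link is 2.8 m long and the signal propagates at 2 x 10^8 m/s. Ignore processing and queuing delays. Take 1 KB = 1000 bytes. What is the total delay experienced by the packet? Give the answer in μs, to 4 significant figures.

2.061 μs

L = 4400 bits.
Transmission delay = L/R = 4400 / 2150000000 = 2.04651 μs.
Propagation delay = d/s = 2.8 m / 200000000 m/s = 0.014 μs.
Total = 2.061 μs.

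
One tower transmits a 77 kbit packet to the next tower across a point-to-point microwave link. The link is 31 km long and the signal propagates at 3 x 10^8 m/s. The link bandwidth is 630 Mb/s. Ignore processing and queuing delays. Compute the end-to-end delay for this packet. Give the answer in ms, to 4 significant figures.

L = 77000 bits.
Transmission delay = L/R = 77000 / 630000000 = 0.122222 ms.
Propagation delay = d/s = 31000 m / 300000000 m/s = 0.103333 ms.
Total = 0.2256 ms.

0.2256 ms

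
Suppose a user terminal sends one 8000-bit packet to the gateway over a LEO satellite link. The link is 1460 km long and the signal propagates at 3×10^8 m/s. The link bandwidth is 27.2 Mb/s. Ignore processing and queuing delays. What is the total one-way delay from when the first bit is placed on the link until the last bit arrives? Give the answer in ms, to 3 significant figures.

Transmission delay = L/R = 8000 / 27200000 = 0.294118 ms.
Propagation delay = d/s = 1460000 m / 300000000 m/s = 4.86667 ms.
Total = 5.16 ms.

5.16 ms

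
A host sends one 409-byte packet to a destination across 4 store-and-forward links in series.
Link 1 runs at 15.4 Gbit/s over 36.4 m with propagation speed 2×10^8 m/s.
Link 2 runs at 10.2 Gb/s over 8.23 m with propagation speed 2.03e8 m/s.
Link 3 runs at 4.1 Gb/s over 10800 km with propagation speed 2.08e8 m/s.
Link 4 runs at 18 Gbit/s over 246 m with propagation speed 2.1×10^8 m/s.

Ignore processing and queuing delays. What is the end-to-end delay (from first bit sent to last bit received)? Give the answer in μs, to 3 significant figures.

L = 409 × 8 = 3272 bits.
Transmission delays (L/R per hop): 0.212468, 0.320784, 0.798049, 0.181778 μs; sum = 1.51308 μs.
Propagation delays (d/s per hop): 0.182, 0.0405419, 51923.1, 1.17143 μs; sum = 51924.5 μs.
End-to-end = 51900 μs.

51900 μs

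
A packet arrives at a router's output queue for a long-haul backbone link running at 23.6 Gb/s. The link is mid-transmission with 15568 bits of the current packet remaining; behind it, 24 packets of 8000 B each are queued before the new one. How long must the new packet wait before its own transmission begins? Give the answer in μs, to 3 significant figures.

65.7 μs

Each queued packet: L/R = 64000/23600000000 = 2.71186 μs.
24 queued → 65.0847 μs.
Plus remaining 15568 bits of current packet: 0.659661 μs.
Queuing delay = 65.7 μs.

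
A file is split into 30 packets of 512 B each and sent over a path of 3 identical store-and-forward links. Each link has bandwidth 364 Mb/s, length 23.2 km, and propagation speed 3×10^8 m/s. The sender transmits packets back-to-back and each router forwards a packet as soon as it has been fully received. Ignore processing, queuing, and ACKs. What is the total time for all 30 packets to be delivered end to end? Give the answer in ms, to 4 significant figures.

0.5921 ms

Per-hop transmission t_tx = L/R = 4096/364000000 = 0.0112527 ms.
Per-hop propagation t_prop = 23200/300000000 = 0.0773333 ms.
Pipeline fill: first packet needs 3·t_tx to clear all hops; remaining 29 packets each add one t_tx.
Total = (3+30-1)·t_tx + 3·t_prop = 32·0.0112527 + 3·0.0773333 = 0.5921 ms.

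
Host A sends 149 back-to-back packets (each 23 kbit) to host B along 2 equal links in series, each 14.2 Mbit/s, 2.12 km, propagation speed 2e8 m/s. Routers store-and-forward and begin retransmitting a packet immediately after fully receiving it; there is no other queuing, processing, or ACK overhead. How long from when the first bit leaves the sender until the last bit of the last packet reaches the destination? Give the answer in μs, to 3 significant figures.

243000 μs

Per-hop transmission t_tx = L/R = 23000/14200000 = 1619.72 μs.
Per-hop propagation t_prop = 2120/200000000 = 10.6 μs.
Pipeline fill: first packet needs 2·t_tx to clear all hops; remaining 148 packets each add one t_tx.
Total = (2+149-1)·t_tx + 2·t_prop = 150·1619.72 + 2·10.6 = 243000 μs.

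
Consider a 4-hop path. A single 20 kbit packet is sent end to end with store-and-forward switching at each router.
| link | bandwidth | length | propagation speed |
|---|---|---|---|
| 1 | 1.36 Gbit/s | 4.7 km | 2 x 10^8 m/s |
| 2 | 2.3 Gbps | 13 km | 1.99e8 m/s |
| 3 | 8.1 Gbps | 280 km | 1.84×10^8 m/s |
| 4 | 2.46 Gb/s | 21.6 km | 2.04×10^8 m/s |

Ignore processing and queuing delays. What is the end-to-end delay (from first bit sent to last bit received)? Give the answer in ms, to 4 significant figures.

1.750 ms

L = 20000 bits.
Transmission delays (L/R per hop): 0.0147059, 0.00869565, 0.00246914, 0.00813008 ms; sum = 0.0340008 ms.
Propagation delays (d/s per hop): 0.0235, 0.0653266, 1.52174, 0.105882 ms; sum = 1.71645 ms.
End-to-end = 1.750 ms.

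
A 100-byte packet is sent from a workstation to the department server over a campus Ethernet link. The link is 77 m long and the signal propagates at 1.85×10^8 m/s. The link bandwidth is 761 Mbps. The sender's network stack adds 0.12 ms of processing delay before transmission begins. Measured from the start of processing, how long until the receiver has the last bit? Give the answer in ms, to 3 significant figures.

0.121 ms

L = 100 × 8 = 800 bits.
Transmission delay = L/R = 800 / 761000000 = 0.00105125 ms.
Propagation delay = d/s = 77 m / 185000000 m/s = 0.000416216 ms.
Plus processing delay 0.12 ms = 0.12 ms.
Total = 0.121 ms.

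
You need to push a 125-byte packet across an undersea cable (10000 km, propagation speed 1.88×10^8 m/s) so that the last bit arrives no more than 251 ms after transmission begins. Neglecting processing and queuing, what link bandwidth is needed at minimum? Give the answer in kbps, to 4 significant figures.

L = 1000 bits.
Propagation delay = 10000000 / 188000000 = 53.1915 ms.
Transmission budget = 251 − 53.1915 = 197.809 ms.
R ≥ L / t_tx = 1000 bits / 0.197809 s = 5.055 kbps.

5.055 kbps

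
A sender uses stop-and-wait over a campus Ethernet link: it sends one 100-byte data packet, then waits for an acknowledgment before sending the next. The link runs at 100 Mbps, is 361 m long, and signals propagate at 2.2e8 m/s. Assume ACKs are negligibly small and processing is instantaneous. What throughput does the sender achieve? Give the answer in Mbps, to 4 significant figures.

70.91 Mbps

t_tx = L/R = 800/100000000 = 8e-06 s.
t_prop = 361/2.2e+08 = 1.64091e-06 s; RTT = 3.28182e-06 s.
Cycle = t_tx + RTT = 1.12818e-05 s.
Throughput = L / cycle = 800 / 1.12818e-05 = 70.91 Mbps.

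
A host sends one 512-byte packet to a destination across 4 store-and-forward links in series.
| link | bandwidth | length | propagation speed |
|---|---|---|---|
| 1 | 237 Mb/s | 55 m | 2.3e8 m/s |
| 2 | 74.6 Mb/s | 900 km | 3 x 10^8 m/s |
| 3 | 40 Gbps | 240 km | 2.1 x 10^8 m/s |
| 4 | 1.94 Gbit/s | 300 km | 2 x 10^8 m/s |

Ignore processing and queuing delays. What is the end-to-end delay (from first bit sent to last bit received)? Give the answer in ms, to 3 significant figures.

L = 512 × 8 = 4096 bits.
Transmission delays (L/R per hop): 0.0172827, 0.0549062, 0.0001024, 0.00211134 ms; sum = 0.0744026 ms.
Propagation delays (d/s per hop): 0.00023913, 3, 1.14286, 1.5 ms; sum = 5.6431 ms.
End-to-end = 5.72 ms.

5.72 ms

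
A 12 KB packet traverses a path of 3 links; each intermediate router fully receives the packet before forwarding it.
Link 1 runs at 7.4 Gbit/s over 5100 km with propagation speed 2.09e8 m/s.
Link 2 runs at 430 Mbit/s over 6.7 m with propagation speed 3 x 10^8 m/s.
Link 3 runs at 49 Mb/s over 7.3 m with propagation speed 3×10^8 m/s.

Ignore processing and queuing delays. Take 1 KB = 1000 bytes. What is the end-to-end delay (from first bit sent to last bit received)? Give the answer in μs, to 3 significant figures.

L = 96000 bits.
Transmission delays (L/R per hop): 12.973, 223.256, 1959.18 μs; sum = 2195.41 μs.
Propagation delays (d/s per hop): 24401.9, 0.0223333, 0.0243333 μs; sum = 24402 μs.
End-to-end = 26600 μs.

26600 μs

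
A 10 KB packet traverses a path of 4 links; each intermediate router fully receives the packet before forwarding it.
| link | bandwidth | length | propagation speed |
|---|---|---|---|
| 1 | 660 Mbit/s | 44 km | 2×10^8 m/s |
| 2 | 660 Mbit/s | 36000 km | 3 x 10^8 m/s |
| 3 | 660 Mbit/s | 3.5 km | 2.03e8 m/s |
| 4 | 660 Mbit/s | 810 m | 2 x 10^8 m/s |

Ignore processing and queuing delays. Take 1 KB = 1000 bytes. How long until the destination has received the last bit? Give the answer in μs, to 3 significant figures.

L = 80000 bits.
Transmission delay per hop = L/R = 80000/660000000 = 121.212 μs; 4 hops → 484.848 μs.
Propagation delays (d/s per hop): 220, 120000, 17.2414, 4.05 μs; sum = 120241 μs.
End-to-end = 121000 μs.

121000 μs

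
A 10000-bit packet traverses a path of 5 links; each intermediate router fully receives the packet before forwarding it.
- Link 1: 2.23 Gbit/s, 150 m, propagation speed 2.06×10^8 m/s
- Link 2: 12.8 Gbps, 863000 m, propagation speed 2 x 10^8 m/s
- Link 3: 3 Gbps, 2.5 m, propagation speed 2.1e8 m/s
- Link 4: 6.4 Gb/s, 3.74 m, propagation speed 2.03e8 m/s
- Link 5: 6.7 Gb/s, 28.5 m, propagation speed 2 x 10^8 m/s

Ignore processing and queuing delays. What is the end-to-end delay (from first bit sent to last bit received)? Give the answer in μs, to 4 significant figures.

Transmission delays (L/R per hop): 4.4843, 0.78125, 3.33333, 1.5625, 1.49254 μs; sum = 11.6539 μs.
Propagation delays (d/s per hop): 0.728155, 4315, 0.0119048, 0.0184236, 0.1425 μs; sum = 4315.9 μs.
End-to-end = 4328 μs.

4328 μs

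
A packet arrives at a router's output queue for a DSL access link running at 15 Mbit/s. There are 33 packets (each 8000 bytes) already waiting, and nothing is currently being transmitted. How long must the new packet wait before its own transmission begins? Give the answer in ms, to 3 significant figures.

Each queued packet: L/R = 64000/15000000 = 4.26667 ms.
33 queued → 140.8 ms.
Queuing delay = 141 ms.

141 ms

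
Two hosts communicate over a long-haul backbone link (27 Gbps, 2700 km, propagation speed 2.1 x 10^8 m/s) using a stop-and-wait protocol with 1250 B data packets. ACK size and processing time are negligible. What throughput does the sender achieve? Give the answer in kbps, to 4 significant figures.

t_tx = L/R = 10000/27000000000 = 3.7037e-07 s.
t_prop = 2700000/210000000 = 0.0128571 s; RTT = 0.0257143 s.
Cycle = t_tx + RTT = 0.0257147 s.
Throughput = L / cycle = 10000 / 0.0257147 = 388.9 kbps.

388.9 kbps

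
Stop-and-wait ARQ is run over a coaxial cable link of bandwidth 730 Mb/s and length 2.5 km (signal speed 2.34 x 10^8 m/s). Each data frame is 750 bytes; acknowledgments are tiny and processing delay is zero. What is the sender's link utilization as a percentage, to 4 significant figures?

27.78 %

t_tx = L/R = 6000/730000000 = 8.21918e-06 s.
t_prop = 2500/234000000 = 1.06838e-05 s; RTT = 2.13675e-05 s.
Cycle = t_tx + RTT = 2.95867e-05 s.
Utilization = t_tx / cycle = 8.21918e-06/2.95867e-05 = 27.78 %.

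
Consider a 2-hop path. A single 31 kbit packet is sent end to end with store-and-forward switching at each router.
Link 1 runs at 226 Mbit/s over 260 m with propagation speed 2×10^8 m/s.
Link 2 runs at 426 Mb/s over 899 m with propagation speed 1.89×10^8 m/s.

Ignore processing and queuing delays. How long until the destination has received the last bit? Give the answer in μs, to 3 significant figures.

216 μs

L = 31000 bits.
Transmission delays (L/R per hop): 137.168, 72.77 μs; sum = 209.938 μs.
Propagation delays (d/s per hop): 1.3, 4.75661 μs; sum = 6.05661 μs.
End-to-end = 216 μs.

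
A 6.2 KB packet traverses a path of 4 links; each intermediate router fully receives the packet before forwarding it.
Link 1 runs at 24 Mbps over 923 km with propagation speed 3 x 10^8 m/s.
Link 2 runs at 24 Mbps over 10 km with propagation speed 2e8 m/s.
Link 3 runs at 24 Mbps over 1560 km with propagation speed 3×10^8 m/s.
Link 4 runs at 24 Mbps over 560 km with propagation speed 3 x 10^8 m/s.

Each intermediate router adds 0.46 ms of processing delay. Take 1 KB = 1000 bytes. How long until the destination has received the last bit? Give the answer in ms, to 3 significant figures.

19.8 ms

L = 49600 bits.
Transmission delay per hop = L/R = 49600/24000000 = 2.06667 ms; 4 hops → 8.26667 ms.
Propagation delays (d/s per hop): 3.07667, 0.05, 5.2, 1.86667 ms; sum = 10.1933 ms.
Processing at 3 router(s): 3 × 0.46 ms = 1.38 ms.
End-to-end = 19.8 ms.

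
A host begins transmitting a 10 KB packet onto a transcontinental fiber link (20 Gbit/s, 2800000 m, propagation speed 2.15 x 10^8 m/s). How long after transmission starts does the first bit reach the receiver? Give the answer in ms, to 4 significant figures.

13.02 ms

First bit experiences only propagation delay: d/s = 2800000/215000000 = 13.02 ms.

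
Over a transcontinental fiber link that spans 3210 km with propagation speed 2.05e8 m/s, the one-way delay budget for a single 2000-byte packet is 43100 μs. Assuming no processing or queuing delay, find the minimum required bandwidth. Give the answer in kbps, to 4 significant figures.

583.1 kbps

L = 16000 bits.
Propagation delay = 3210000 / 2.05e+08 = 15658.5 μs.
Transmission budget = 43100 − 15658.5 = 27441.5 μs.
R ≥ L / t_tx = 16000 bits / 0.0274415 s = 583.1 kbps.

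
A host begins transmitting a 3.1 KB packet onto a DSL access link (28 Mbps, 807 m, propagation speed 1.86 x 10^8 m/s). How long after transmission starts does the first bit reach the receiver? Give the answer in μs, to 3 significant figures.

4.34 μs

First bit experiences only propagation delay: d/s = 807/186000000 = 4.34 μs.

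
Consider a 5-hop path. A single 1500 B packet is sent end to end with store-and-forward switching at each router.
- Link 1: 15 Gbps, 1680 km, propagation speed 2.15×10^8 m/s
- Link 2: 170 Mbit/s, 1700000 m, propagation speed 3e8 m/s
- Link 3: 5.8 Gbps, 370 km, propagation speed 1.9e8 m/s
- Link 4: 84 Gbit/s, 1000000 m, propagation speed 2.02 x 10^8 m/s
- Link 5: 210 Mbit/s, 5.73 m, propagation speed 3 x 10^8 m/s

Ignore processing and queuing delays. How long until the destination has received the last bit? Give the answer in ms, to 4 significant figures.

L = 1500 × 8 = 12000 bits.
Transmission delays (L/R per hop): 0.0008, 0.0705882, 0.00206897, 0.000142857, 0.0571429 ms; sum = 0.130743 ms.
Propagation delays (d/s per hop): 7.81395, 5.66667, 1.94737, 4.9505, 1.91e-05 ms; sum = 20.3785 ms.
End-to-end = 20.51 ms.

20.51 ms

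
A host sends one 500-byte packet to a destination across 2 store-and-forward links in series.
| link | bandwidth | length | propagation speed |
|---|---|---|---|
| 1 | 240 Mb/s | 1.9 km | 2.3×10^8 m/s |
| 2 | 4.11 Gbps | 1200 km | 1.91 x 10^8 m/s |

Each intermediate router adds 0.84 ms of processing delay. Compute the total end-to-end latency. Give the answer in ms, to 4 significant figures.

7.149 ms

L = 500 × 8 = 4000 bits.
Transmission delays (L/R per hop): 0.0166667, 0.000973236 ms; sum = 0.0176399 ms.
Propagation delays (d/s per hop): 0.00826087, 6.28272 ms; sum = 6.29098 ms.
Processing at 1 router(s): 1 × 0.84 ms = 0.84 ms.
End-to-end = 7.149 ms.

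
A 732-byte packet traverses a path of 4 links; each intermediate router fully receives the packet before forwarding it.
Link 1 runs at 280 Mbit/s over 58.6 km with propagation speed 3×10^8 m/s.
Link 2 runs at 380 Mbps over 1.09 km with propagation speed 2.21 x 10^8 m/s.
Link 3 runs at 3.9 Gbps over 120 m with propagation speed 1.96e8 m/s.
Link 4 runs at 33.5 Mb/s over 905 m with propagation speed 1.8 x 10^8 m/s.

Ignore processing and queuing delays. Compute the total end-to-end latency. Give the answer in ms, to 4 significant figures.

L = 732 × 8 = 5856 bits.
Transmission delays (L/R per hop): 0.0209143, 0.0154105, 0.00150154, 0.174806 ms; sum = 0.212632 ms.
Propagation delays (d/s per hop): 0.195333, 0.00493213, 0.000612245, 0.00502778 ms; sum = 0.205905 ms.
End-to-end = 0.4185 ms.

0.4185 ms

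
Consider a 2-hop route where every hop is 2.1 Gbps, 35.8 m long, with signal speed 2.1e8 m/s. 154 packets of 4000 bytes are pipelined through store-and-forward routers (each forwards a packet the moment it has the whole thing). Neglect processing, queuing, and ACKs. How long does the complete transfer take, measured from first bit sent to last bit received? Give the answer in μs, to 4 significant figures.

Per-hop transmission t_tx = L/R = 32000/2100000000 = 15.2381 μs.
Per-hop propagation t_prop = 35.8/210000000 = 0.170476 μs.
Pipeline fill: first packet needs 2·t_tx to clear all hops; remaining 153 packets each add one t_tx.
Total = (2+154-1)·t_tx + 2·t_prop = 155·15.2381 + 2·0.170476 = 2362 μs.

2362 μs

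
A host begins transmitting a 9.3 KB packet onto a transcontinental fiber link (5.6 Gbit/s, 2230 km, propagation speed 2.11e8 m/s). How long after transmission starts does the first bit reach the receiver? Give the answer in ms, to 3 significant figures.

10.6 ms

First bit experiences only propagation delay: d/s = 2230000/211000000 = 10.6 ms.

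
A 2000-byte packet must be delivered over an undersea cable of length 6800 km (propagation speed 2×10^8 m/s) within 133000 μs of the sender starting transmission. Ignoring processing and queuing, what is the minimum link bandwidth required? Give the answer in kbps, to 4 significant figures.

L = 16000 bits.
Propagation delay = 6800000 / 200000000 = 34000 μs.
Transmission budget = 133000 − 34000 = 99000 μs.
R ≥ L / t_tx = 16000 bits / 0.099 s = 161.6 kbps.

161.6 kbps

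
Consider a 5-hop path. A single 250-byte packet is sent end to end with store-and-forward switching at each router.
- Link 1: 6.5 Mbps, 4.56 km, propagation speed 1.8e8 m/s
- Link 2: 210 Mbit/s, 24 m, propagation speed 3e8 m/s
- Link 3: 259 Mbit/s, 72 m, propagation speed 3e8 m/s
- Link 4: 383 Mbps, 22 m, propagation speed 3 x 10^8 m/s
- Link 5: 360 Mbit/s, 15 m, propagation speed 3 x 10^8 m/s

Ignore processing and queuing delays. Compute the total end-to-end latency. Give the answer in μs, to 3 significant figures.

L = 250 × 8 = 2000 bits.
Transmission delays (L/R per hop): 307.692, 9.52381, 7.72201, 5.22193, 5.55556 μs; sum = 335.716 μs.
Propagation delays (d/s per hop): 25.3333, 0.08, 0.24, 0.0733333, 0.05 μs; sum = 25.7767 μs.
End-to-end = 361 μs.

361 μs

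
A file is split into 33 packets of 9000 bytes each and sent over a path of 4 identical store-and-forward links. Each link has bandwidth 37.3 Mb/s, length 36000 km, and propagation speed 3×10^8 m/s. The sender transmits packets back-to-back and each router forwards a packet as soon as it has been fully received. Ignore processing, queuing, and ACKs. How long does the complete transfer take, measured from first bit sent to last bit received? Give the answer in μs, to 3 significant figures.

Per-hop transmission t_tx = L/R = 72000/37300000 = 1930.29 μs.
Per-hop propagation t_prop = 36000000/300000000 = 120000 μs.
Pipeline fill: first packet needs 4·t_tx to clear all hops; remaining 32 packets each add one t_tx.
Total = (4+33-1)·t_tx + 4·t_prop = 36·1930.29 + 4·120000 = 549000 μs.

549000 μs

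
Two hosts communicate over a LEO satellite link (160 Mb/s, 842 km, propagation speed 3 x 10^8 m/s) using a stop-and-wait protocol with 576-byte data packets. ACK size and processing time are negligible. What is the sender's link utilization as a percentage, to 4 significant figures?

t_tx = L/R = 4608/160000000 = 2.88e-05 s.
t_prop = 842000/300000000 = 0.00280667 s; RTT = 0.00561333 s.
Cycle = t_tx + RTT = 0.00564213 s.
Utilization = t_tx / cycle = 2.88e-05/0.00564213 = 0.5104 %.

0.5104 %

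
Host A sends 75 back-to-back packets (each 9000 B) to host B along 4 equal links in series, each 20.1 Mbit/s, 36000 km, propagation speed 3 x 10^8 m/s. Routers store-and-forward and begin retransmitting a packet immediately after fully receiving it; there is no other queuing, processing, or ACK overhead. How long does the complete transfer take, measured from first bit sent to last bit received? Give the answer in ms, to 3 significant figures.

Per-hop transmission t_tx = L/R = 72000/20100000 = 3.58209 ms.
Per-hop propagation t_prop = 36000000/300000000 = 120 ms.
Pipeline fill: first packet needs 4·t_tx to clear all hops; remaining 74 packets each add one t_tx.
Total = (4+75-1)·t_tx + 4·t_prop = 78·3.58209 + 4·120 = 759 ms.

759 ms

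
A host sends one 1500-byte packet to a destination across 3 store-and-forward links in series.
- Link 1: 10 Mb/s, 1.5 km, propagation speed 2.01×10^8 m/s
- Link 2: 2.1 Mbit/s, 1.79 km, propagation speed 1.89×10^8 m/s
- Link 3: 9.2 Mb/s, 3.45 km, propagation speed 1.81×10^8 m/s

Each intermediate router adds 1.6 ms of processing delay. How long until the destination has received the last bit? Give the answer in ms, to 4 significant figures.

11.45 ms

L = 1500 × 8 = 12000 bits.
Transmission delays (L/R per hop): 1.2, 5.71429, 1.30435 ms; sum = 8.21863 ms.
Propagation delays (d/s per hop): 0.00746269, 0.0094709, 0.0190608 ms; sum = 0.0359944 ms.
Processing at 2 router(s): 2 × 1.6 ms = 3.2 ms.
End-to-end = 11.45 ms.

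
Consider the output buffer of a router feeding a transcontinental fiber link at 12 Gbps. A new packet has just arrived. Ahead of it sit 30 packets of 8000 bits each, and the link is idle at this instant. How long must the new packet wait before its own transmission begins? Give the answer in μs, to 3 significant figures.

20.0 μs

Each queued packet: L/R = 8000/12000000000 = 0.666667 μs.
30 queued → 20 μs.
Queuing delay = 20.0 μs.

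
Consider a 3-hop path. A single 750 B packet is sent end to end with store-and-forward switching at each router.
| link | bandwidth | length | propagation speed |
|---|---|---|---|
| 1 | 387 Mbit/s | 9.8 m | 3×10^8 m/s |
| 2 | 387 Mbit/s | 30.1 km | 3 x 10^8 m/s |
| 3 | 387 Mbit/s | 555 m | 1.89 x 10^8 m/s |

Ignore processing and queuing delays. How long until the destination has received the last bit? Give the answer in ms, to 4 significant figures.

L = 750 × 8 = 6000 bits.
Transmission delay per hop = L/R = 6000/387000000 = 0.0155039 ms; 3 hops → 0.0465116 ms.
Propagation delays (d/s per hop): 3.26667e-05, 0.100333, 0.00293651 ms; sum = 0.103303 ms.
End-to-end = 0.1498 ms.

0.1498 ms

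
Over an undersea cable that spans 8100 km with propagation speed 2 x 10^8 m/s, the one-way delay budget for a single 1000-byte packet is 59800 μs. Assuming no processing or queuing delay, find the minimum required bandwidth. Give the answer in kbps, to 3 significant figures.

L = 8000 bits.
Propagation delay = 8100000 / 200000000 = 40500 μs.
Transmission budget = 59800 − 40500 = 19300 μs.
R ≥ L / t_tx = 8000 bits / 0.0193 s = 415 kbps.

415 kbps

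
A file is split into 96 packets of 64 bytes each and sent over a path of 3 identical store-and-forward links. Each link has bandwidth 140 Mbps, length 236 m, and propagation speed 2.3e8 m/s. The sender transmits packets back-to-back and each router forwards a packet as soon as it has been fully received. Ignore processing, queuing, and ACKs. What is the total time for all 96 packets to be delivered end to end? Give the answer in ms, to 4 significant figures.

Per-hop transmission t_tx = L/R = 512/140000000 = 0.00365714 ms.
Per-hop propagation t_prop = 236/2.3e+08 = 0.00102609 ms.
Pipeline fill: first packet needs 3·t_tx to clear all hops; remaining 95 packets each add one t_tx.
Total = (3+96-1)·t_tx + 3·t_prop = 98·0.00365714 + 3·0.00102609 = 0.3615 ms.

0.3615 ms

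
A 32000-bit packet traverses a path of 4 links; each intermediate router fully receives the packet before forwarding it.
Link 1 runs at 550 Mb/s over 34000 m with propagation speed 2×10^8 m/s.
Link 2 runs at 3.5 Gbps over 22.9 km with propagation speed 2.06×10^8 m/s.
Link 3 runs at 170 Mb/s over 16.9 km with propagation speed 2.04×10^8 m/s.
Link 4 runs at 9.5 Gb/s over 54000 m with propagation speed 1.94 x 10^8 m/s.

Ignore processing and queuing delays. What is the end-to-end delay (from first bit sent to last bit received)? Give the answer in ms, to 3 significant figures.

0.901 ms

Transmission delays (L/R per hop): 0.0581818, 0.00914286, 0.188235, 0.00336842 ms; sum = 0.258928 ms.
Propagation delays (d/s per hop): 0.17, 0.111165, 0.0828431, 0.278351 ms; sum = 0.642359 ms.
End-to-end = 0.901 ms.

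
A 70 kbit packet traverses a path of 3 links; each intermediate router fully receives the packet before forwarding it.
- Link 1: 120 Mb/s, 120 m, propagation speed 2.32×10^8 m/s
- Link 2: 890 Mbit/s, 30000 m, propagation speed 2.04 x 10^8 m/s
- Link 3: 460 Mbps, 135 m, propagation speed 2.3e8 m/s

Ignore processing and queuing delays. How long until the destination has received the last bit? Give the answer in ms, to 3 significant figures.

0.962 ms

L = 70000 bits.
Transmission delays (L/R per hop): 0.583333, 0.0786517, 0.152174 ms; sum = 0.814159 ms.
Propagation delays (d/s per hop): 0.000517241, 0.147059, 0.000586957 ms; sum = 0.148163 ms.
End-to-end = 0.962 ms.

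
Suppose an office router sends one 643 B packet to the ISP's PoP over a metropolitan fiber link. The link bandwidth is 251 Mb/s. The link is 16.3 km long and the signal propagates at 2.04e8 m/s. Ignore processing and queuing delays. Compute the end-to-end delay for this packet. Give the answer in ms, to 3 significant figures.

0.100 ms

L = 643 × 8 = 5144 bits.
Transmission delay = L/R = 5144 / 251000000 = 0.020494 ms.
Propagation delay = d/s = 16300 m / 204000000 m/s = 0.079902 ms.
Total = 0.100 ms.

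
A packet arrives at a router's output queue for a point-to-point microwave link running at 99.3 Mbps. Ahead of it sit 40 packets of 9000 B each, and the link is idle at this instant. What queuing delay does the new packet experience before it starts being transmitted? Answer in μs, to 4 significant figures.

Each queued packet: L/R = 72000/99300000 = 725.076 μs.
40 queued → 29003 μs.
Queuing delay = 29000 μs.

29000 μs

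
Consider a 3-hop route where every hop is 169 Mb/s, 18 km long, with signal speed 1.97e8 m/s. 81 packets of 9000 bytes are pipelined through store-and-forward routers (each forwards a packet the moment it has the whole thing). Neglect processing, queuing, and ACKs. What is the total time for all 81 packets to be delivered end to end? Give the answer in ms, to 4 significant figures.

35.64 ms

Per-hop transmission t_tx = L/R = 72000/169000000 = 0.426036 ms.
Per-hop propagation t_prop = 18000/197000000 = 0.0913706 ms.
Pipeline fill: first packet needs 3·t_tx to clear all hops; remaining 80 packets each add one t_tx.
Total = (3+81-1)·t_tx + 3·t_prop = 83·0.426036 + 3·0.0913706 = 35.64 ms.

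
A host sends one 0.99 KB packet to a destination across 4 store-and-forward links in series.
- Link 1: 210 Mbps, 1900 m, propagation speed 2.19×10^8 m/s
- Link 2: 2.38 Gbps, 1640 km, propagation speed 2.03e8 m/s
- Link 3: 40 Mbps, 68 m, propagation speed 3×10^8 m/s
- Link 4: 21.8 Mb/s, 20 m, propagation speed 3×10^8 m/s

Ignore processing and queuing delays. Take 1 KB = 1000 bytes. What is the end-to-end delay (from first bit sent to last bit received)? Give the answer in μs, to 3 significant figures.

8690 μs

L = 7920 bits.
Transmission delays (L/R per hop): 37.7143, 3.32773, 198, 363.303 μs; sum = 602.345 μs.
Propagation delays (d/s per hop): 8.6758, 8078.82, 0.226667, 0.0666667 μs; sum = 8087.79 μs.
End-to-end = 8690 μs.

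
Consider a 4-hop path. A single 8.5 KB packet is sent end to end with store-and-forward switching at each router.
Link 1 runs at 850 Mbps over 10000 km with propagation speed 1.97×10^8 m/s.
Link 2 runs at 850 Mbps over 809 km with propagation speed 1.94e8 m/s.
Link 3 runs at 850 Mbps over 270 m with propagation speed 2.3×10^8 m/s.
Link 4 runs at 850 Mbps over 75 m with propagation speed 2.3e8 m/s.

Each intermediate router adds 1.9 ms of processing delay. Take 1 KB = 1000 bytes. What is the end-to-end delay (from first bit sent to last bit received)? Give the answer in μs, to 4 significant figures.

L = 68000 bits.
Transmission delay per hop = L/R = 68000/850000000 = 80 μs; 4 hops → 320 μs.
Propagation delays (d/s per hop): 50761.4, 4170.1, 1.17391, 0.326087 μs; sum = 54933 μs.
Processing at 3 router(s): 3 × 1.9 ms = 5700 μs.
End-to-end = 60950 μs.

60950 μs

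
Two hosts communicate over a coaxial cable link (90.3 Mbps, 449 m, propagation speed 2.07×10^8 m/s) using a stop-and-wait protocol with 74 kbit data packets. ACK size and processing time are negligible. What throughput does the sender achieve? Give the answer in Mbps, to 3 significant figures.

t_tx = L/R = 74000/90300000 = 0.000819491 s.
t_prop = 449/2.07e+08 = 2.16908e-06 s; RTT = 4.33816e-06 s.
Cycle = t_tx + RTT = 0.000823829 s.
Throughput = L / cycle = 74000 / 0.000823829 = 89.8 Mbps.

89.8 Mbps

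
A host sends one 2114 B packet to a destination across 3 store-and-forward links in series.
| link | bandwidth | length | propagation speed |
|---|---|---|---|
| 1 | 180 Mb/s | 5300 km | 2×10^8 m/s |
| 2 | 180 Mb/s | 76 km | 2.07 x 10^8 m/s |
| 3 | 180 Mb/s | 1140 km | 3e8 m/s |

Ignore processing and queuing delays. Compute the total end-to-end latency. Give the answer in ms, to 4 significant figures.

30.95 ms

L = 2114 × 8 = 16912 bits.
Transmission delay per hop = L/R = 16912/180000000 = 0.0939556 ms; 3 hops → 0.281867 ms.
Propagation delays (d/s per hop): 26.5, 0.36715, 3.8 ms; sum = 30.6671 ms.
End-to-end = 30.95 ms.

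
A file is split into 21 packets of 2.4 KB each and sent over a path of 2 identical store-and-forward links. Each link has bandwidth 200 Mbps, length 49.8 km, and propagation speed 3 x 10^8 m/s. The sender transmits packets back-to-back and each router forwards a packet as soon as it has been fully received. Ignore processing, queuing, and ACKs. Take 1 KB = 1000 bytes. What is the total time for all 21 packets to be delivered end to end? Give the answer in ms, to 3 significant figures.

2.44 ms

Per-hop transmission t_tx = L/R = 19200/200000000 = 0.096 ms.
Per-hop propagation t_prop = 49800/300000000 = 0.166 ms.
Pipeline fill: first packet needs 2·t_tx to clear all hops; remaining 20 packets each add one t_tx.
Total = (2+21-1)·t_tx + 2·t_prop = 22·0.096 + 2·0.166 = 2.44 ms.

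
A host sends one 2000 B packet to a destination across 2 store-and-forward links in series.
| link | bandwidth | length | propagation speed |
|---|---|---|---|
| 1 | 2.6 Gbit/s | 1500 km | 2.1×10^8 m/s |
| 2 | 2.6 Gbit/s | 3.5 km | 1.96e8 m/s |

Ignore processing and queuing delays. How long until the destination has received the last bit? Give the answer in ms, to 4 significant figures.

7.173 ms

L = 2000 × 8 = 16000 bits.
Transmission delay per hop = L/R = 16000/2600000000 = 0.00615385 ms; 2 hops → 0.0123077 ms.
Propagation delays (d/s per hop): 7.14286, 0.0178571 ms; sum = 7.16071 ms.
End-to-end = 7.173 ms.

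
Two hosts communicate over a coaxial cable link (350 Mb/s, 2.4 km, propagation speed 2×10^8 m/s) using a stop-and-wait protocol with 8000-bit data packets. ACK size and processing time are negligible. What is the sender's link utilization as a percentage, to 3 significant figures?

48.8 %

t_tx = L/R = 8000/350000000 = 2.28571e-05 s.
t_prop = 2400/200000000 = 1.2e-05 s; RTT = 2.4e-05 s.
Cycle = t_tx + RTT = 4.68571e-05 s.
Utilization = t_tx / cycle = 2.28571e-05/4.68571e-05 = 48.8 %.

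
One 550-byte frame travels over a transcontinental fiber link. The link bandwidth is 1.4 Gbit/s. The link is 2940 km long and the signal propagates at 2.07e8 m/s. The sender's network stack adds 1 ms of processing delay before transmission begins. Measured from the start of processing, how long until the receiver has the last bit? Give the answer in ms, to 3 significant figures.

15.2 ms

L = 550 × 8 = 4400 bits.
Transmission delay = L/R = 4400 / 1400000000 = 0.00314286 ms.
Propagation delay = d/s = 2940000 m / 2.07e+08 m/s = 14.2029 ms.
Plus processing delay 1 ms = 1 ms.
Total = 15.2 ms.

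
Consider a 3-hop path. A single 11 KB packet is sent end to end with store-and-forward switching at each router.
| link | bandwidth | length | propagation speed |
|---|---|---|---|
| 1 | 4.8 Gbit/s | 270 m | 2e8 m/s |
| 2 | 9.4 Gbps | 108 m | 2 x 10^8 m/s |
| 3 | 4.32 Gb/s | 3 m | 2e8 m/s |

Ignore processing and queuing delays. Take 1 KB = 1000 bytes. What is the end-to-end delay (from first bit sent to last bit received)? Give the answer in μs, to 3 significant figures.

L = 88000 bits.
Transmission delays (L/R per hop): 18.3333, 9.3617, 20.3704 μs; sum = 48.0654 μs.
Propagation delays (d/s per hop): 1.35, 0.54, 0.015 μs; sum = 1.905 μs.
End-to-end = 50.0 μs.

50.0 μs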